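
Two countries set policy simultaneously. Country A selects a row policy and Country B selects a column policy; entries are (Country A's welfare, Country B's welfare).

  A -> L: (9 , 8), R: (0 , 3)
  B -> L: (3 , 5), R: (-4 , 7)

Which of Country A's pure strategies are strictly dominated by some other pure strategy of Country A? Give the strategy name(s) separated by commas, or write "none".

Nothing dominates A: B at L (9>3).
A strictly dominates B — L: 9>3, R: 0>-4.

B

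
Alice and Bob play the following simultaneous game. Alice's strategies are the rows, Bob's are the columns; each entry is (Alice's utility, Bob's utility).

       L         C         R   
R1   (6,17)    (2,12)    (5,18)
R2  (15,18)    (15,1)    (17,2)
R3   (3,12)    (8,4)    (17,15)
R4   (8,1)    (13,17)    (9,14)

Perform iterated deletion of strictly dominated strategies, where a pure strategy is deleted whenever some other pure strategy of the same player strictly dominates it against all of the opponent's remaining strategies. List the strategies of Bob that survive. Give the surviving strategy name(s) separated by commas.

L, R

Row R1 is eliminated: R2 beats it against every remaining column (L: 15>6, C: 15>2, R: 17>5).
Row R4 is eliminated: R2 beats it against every remaining column (L: 15>8, C: 15>13, R: 17>9).
Bob's strategy C is strictly dominated by L (R2: 18>1, R3: 12>4) and is removed.
Among the remaining strategies, none is strictly dominated by another pure strategy of the same player, so the elimination stops.
Surviving strategies — Alice: {R2, R3}; Bob: {L, R}.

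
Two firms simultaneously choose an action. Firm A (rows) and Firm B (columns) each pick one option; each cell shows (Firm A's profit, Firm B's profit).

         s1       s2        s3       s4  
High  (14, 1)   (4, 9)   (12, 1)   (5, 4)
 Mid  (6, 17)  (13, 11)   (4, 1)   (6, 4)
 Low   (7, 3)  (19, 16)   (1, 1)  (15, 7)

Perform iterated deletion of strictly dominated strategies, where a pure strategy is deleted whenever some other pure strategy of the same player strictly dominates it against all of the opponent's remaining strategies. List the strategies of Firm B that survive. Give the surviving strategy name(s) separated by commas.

Column s3 is eliminated: s2 beats it against every remaining row (High: 9>1, Mid: 11>1, Low: 16>1).
Firm A's strategy Mid is strictly dominated by Low (s1: 7>6, s2: 19>13, s4: 15>6) and is removed.
For Firm B, s2 strictly dominates s1 on the remaining rows (High: 9>1, Low: 16>3); eliminate s1.
Firm A's strategy High is strictly dominated by Low (s2: 19>4, s4: 15>5) and is removed.
Firm B's strategy s4 is strictly dominated by s2 (Low: 16>7) and is removed.
Among the remaining strategies, none is strictly dominated by another pure strategy of the same player, so the elimination stops.
Surviving strategies — Firm A: {Low}; Firm B: {s2}.

s2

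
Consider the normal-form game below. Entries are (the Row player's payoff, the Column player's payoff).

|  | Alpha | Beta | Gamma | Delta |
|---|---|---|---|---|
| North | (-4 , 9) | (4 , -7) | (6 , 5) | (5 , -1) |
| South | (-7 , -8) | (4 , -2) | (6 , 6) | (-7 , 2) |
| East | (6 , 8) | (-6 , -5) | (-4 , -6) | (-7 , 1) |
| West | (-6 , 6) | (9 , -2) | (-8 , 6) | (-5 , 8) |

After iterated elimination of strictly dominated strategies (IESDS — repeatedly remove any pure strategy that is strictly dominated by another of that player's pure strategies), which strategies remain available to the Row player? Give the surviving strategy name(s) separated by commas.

North, South, East

For the Column player, Delta strictly dominates Beta on the remaining rows (North: -1>-7, South: 2>-2, East: 1>-5, West: 8>-2); eliminate Beta.
The Row player's strategy West is strictly dominated by North (Alpha: -4>-6, Gamma: 6>-8, Delta: 5>-5) and is removed.
Among the remaining strategies, none is strictly dominated by another pure strategy of the same player, so the elimination stops.
Surviving strategies — the Row player: {North, South, East}; the Column player: {Alpha, Gamma, Delta}.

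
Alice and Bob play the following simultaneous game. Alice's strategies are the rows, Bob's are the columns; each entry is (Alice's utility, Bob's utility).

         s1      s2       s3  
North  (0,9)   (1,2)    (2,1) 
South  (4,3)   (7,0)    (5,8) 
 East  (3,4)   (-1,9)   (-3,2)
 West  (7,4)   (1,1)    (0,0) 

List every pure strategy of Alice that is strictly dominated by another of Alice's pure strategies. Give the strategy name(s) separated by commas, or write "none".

North, East

North is strictly dominated by South (s1: 4>0, s2: 7>1, s3: 5>2).
Nothing dominates South: North at s1 (4>0); East at s1 (4>3); West at s2 (7>1).
East: dominated, since South does at least as well everywhere (s1: 4>3, s2: 7>-1, s3: 5>-3).
West is not dominated — it holds its own against North at s1 (7>0); South at s1 (7>4); East at s1 (7>3).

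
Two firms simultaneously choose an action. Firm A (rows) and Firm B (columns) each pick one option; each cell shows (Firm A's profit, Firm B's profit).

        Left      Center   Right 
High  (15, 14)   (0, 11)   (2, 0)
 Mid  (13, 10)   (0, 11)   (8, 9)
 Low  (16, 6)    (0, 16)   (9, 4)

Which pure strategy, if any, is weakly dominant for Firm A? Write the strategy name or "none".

Low

Low vs High: Left: 16>15, Center: 0=0, Right: 9>2.
Low vs Mid: Left: 16>13, Center: 0=0, Right: 9>8.
Low is at least as good as every other strategy against every opponent action, so it is weakly dominant.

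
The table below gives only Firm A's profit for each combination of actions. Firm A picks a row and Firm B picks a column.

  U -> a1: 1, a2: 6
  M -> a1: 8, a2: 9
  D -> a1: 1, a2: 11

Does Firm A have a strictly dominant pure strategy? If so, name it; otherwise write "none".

U fails to dominate M at a1 (1<8).
M fails to dominate D at a2 (9<11).
D fails to dominate U at a1 (1=1).
No single strategy dominates all the others.

none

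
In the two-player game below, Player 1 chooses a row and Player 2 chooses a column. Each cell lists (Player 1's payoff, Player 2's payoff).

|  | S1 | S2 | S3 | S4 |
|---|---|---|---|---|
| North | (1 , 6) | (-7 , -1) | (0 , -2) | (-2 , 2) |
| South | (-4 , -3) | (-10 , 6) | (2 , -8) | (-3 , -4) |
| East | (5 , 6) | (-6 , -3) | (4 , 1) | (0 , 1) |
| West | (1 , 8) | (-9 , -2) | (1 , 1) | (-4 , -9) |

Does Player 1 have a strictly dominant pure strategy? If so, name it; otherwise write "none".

East

East vs North: S1: 5>1, S2: -6>-7, S3: 4>0, S4: 0>-2.
East vs South: S1: 5>-4, S2: -6>-10, S3: 4>2, S4: 0>-3.
East vs West: S1: 5>1, S2: -6>-9, S3: 4>1, S4: 0>-4.
East strictly beats every other strategy against every opponent action, so it is strictly dominant.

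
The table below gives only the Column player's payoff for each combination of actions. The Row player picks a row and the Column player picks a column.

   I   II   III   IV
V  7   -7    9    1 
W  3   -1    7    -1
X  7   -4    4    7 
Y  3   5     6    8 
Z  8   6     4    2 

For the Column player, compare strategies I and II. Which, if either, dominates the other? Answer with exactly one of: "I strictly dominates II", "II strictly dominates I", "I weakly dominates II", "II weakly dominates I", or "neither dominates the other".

Compare I to II across each opponent action: V: 7>-7, W: 3>-1, X: 7>-4, Y: 3<5, Z: 8>6.
I does better at V, W, X, Z but worse at Y; neither strategy dominates the other.

neither dominates the other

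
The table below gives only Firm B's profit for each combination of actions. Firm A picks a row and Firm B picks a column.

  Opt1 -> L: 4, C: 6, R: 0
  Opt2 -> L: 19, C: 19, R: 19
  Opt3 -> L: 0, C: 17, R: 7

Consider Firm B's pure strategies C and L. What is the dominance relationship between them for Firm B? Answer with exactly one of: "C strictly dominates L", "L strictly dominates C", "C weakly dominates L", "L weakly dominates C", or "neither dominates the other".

C weakly dominates L

C's payoffs vs L's, by Firm A's action — Opt1: 6>4, Opt2: 19=19, Opt3: 17>0.
C is at least as good everywhere and strictly better somewhere (tied only at Opt2), so C weakly but not strictly dominates L.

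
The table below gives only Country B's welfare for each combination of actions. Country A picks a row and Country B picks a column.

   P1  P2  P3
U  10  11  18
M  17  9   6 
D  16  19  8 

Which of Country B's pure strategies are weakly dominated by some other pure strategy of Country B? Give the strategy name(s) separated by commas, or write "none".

none

P1 is not dominated — it holds its own against P2 at M (17>9); P3 at M (17>6).
P2: no other strategy beats it everywhere (P1 at U (11>10); P3 at M (9>6)).
P3 is not dominated — it holds its own against P1 at U (18>10); P2 at U (18>11).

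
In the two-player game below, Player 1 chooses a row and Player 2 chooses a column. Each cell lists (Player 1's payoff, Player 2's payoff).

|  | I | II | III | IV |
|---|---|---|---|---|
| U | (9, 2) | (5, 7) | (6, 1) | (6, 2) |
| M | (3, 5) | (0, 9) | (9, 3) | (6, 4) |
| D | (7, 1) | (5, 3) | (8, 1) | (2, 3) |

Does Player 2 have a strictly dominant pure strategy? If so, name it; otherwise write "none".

I fails to dominate II at U (2<7).
II fails to dominate IV at D (3=3).
III fails to dominate I at U (1<2).
IV fails to dominate I at U (2=2).
No single strategy dominates all the others.

none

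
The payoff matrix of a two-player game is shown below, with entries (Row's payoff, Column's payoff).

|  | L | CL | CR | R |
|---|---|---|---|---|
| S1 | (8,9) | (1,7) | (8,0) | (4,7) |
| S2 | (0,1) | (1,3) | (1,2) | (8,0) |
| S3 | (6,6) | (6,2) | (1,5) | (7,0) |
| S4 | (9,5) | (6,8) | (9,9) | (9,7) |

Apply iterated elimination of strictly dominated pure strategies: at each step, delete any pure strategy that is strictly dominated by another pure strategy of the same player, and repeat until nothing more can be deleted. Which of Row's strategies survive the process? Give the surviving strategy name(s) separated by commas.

S4

For Row, S4 strictly dominates S1 on the remaining columns (L: 9>8, CL: 6>1, CR: 9>8, R: 9>4); eliminate S1.
For Row, S4 strictly dominates S2 on the remaining columns (L: 9>0, CL: 6>1, CR: 9>1, R: 9>8); eliminate S2.
Column's strategy CL is strictly dominated by CR (S3: 5>2, S4: 9>8) and is removed.
Row S3 is eliminated: S4 beats it against every remaining column (L: 9>6, CR: 9>1, R: 9>7).
Column's strategy L is strictly dominated by CR (S4: 9>5) and is removed.
Column's strategy R is strictly dominated by CR (S4: 9>7) and is removed.
Among the remaining strategies, none is strictly dominated by another pure strategy of the same player, so the elimination stops.
Surviving strategies — Row: {S4}; Column: {CR}.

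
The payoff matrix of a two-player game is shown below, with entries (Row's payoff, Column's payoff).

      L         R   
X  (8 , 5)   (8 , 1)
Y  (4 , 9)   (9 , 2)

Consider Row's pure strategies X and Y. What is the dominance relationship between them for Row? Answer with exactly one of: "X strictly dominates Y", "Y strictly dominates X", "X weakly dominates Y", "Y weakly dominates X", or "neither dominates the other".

Compare X to Y across each opponent action: L: 8>4, R: 8<9.
X does better at L but worse at R; neither strategy dominates the other.

neither dominates the other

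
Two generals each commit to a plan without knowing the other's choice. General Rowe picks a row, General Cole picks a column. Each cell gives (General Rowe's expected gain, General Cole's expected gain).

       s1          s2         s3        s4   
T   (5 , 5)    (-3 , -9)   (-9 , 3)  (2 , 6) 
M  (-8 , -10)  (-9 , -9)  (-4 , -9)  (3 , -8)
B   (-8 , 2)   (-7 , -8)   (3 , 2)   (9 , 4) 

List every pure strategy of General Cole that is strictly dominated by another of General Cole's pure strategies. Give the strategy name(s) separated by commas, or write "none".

s1, s2, s3

s1: dominated, since s4 does at least as well everywhere (T: 6>5, M: -8>-10, B: 4>2).
s2: dominated, since s4 does at least as well everywhere (T: 6>-9, M: -8>-9, B: 4>-8).
s3 is strictly dominated by s4 (T: 6>3, M: -8>-9, B: 4>2).
Nothing dominates s4: s1 at T (6>5); s2 at T (6>-9); s3 at T (6>3).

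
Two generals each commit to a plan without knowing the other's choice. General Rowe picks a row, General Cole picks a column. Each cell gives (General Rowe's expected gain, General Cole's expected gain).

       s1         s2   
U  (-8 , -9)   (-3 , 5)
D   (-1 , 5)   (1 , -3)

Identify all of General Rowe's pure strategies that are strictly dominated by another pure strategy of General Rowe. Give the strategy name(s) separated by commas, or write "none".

U

U: dominated, since D does at least as well everywhere (s1: -1>-8, s2: 1>-3).
D is not dominated — it holds its own against U at s1 (-1>-8).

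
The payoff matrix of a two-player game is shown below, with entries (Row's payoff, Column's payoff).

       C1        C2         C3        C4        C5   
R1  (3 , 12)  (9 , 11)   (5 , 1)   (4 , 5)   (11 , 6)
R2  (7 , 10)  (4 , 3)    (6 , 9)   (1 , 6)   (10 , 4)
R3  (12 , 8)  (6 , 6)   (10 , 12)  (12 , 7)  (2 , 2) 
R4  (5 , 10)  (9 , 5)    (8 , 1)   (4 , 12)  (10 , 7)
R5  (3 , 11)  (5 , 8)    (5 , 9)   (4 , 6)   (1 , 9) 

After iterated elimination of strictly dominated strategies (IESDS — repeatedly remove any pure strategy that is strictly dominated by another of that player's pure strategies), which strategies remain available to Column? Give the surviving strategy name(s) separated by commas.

Row's strategy R5 is strictly dominated by R3 (C1: 12>3, C2: 6>5, C3: 10>5, C4: 12>4, C5: 2>1) and is removed.
Column C2 is eliminated: C1 beats it against every remaining row (R1: 12>11, R2: 10>3, R3: 8>6, R4: 10>5).
Column C5 is eliminated: C1 beats it against every remaining row (R1: 12>6, R2: 10>4, R3: 8>2, R4: 10>7).
Row R1 is eliminated: R3 beats it against every remaining column (C1: 12>3, C3: 10>5, C4: 12>4).
Row R2 is eliminated: R3 beats it against every remaining column (C1: 12>7, C3: 10>6, C4: 12>1).
Row's strategy R4 is strictly dominated by R3 (C1: 12>5, C3: 10>8, C4: 12>4) and is removed.
Column's strategy C1 is strictly dominated by C3 (R3: 12>8) and is removed.
Column C4 is eliminated: C3 beats it against every remaining row (R3: 12>7).
Among the remaining strategies, none is strictly dominated by another pure strategy of the same player, so the elimination stops.
Surviving strategies — Row: {R3}; Column: {C3}.

C3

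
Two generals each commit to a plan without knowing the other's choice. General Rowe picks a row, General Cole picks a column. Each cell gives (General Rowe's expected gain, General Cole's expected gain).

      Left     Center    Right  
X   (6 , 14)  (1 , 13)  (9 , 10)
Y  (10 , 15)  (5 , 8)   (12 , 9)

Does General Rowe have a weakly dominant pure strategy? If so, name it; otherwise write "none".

Y vs X: Left: 10>6, Center: 5>1, Right: 12>9.
Y is at least as good as every other strategy against every opponent action, so it is weakly dominant.

Y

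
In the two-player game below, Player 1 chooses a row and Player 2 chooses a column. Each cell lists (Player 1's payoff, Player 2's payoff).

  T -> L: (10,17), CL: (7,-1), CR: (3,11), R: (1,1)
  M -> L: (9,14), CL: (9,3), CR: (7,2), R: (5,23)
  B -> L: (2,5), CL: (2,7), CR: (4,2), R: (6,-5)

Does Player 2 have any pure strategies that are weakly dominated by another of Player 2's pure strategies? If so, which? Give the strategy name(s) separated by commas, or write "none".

CR

Nothing dominates L: CL at T (17>-1); CR at T (17>11); R at T (17>1).
Nothing dominates CL: L at B (7>5); CR at M (3>2); R at B (7>-5).
L weakly dominates CR — T: 17>11, M: 14>2, B: 5>2.
R is not dominated — it holds its own against L at M (23>14); CL at T (1>-1); CR at M (23>2).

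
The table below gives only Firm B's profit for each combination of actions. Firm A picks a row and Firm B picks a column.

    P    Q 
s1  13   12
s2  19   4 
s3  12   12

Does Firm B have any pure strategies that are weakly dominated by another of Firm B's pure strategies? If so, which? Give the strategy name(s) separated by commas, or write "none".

Q

Nothing dominates P: Q at s1 (13>12).
Q is weakly dominated by P (s1: 13>12, s2: 19>4, s3: 12=12).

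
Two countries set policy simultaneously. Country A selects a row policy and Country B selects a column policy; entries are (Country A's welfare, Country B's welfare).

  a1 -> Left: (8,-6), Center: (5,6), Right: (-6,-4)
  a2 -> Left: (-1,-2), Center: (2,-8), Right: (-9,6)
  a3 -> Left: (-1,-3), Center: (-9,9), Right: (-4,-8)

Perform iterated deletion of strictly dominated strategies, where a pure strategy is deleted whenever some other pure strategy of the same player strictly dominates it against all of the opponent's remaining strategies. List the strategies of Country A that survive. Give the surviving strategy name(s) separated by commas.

a1

Row a2 is eliminated: a1 beats it against every remaining column (Left: 8>-1, Center: 5>2, Right: -6>-9).
For Country B, Center strictly dominates Left on the remaining rows (a1: 6>-6, a3: 9>-3); eliminate Left.
Country B's strategy Right is strictly dominated by Center (a1: 6>-4, a3: 9>-8) and is removed.
For Country A, a1 strictly dominates a3 on the remaining columns (Center: 5>-9); eliminate a3.
Among the remaining strategies, none is strictly dominated by another pure strategy of the same player, so the elimination stops.
Surviving strategies — Country A: {a1}; Country B: {Center}.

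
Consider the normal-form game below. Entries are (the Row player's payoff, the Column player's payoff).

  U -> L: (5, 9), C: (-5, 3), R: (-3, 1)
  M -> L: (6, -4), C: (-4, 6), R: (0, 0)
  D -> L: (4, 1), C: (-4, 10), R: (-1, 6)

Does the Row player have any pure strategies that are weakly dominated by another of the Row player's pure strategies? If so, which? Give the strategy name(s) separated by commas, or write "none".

U: dominated, since M does at least as well everywhere (L: 6>5, C: -4>-5, R: 0>-3).
M is not dominated — it holds its own against U at L (6>5); D at L (6>4).
D is weakly dominated by M (L: 6>4, C: -4=-4, R: 0>-1).

U, D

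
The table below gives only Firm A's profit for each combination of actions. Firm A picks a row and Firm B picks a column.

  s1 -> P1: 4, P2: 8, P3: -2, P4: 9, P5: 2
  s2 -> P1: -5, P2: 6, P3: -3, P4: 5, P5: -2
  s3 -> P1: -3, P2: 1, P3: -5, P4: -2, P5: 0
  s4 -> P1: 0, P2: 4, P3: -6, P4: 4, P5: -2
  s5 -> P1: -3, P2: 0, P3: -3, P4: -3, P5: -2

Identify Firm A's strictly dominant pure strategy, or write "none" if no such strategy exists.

s1

s1 vs s2: P1: 4>-5, P2: 8>6, P3: -2>-3, P4: 9>5, P5: 2>-2.
s1 vs s3: P1: 4>-3, P2: 8>1, P3: -2>-5, P4: 9>-2, P5: 2>0.
s1 vs s4: P1: 4>0, P2: 8>4, P3: -2>-6, P4: 9>4, P5: 2>-2.
s1 vs s5: P1: 4>-3, P2: 8>0, P3: -2>-3, P4: 9>-3, P5: 2>-2.
s1 strictly beats every other strategy against every opponent action, so it is strictly dominant.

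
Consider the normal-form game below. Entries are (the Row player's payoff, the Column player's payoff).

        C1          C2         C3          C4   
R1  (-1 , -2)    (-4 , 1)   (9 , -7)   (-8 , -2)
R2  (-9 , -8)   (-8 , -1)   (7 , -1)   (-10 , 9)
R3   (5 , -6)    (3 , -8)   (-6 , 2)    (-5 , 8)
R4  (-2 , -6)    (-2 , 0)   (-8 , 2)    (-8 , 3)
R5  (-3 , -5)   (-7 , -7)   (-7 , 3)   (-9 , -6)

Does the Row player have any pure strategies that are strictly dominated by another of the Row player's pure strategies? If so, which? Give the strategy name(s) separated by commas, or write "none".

R1 is not dominated — it holds its own against R2 at C1 (-1>-9); R3 at C3 (9>-6); R4 at C1 (-1>-2); R5 at C1 (-1>-3).
R2: dominated, since R1 does at least as well everywhere (C1: -1>-9, C2: -4>-8, C3: 9>7, C4: -8>-10).
R3: no other strategy beats it everywhere (R1 at C1 (5>-1); R2 at C1 (5>-9); R4 at C1 (5>-2); R5 at C1 (5>-3)).
R4: dominated, since R3 does at least as well everywhere (C1: 5>-2, C2: 3>-2, C3: -6>-8, C4: -5>-8).
R1 strictly dominates R5 — C1: -1>-3, C2: -4>-7, C3: 9>-7, C4: -8>-9.

R2, R4, R5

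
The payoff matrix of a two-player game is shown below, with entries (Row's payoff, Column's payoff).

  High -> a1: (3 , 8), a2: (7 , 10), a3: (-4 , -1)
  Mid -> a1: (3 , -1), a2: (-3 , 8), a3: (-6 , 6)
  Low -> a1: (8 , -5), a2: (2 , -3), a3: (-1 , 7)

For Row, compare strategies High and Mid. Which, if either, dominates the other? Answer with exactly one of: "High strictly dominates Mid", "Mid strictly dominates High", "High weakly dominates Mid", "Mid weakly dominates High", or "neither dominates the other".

High's payoffs vs Mid's, by Column's action — a1: 3=3, a2: 7>-3, a3: -4>-6.
High is at least as good everywhere and strictly better somewhere (tied only at a1), so High weakly but not strictly dominates Mid.

High weakly dominates Mid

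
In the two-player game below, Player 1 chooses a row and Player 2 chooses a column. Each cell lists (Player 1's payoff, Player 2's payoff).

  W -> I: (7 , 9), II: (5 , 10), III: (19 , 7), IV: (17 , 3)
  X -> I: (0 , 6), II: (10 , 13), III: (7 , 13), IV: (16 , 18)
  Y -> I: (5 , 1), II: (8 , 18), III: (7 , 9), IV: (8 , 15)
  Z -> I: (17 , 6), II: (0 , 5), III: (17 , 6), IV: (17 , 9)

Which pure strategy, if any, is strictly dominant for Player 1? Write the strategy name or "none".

none

W fails to dominate X at II (5<10).
X fails to dominate W at I (0<7).
Y fails to dominate W at I (5<7).
Z fails to dominate W at II (0<5).
No single strategy dominates all the others.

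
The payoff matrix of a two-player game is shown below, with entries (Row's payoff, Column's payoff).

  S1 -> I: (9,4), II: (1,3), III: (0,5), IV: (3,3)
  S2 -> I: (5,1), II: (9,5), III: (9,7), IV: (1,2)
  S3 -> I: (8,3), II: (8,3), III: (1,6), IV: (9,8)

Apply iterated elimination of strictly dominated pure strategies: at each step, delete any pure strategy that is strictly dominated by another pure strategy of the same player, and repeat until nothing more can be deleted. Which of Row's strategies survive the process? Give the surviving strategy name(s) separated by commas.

For Column, III strictly dominates I on the remaining rows (S1: 5>4, S2: 7>1, S3: 6>3); eliminate I.
Row S1 is eliminated: S3 beats it against every remaining column (II: 8>1, III: 1>0, IV: 9>3).
Column II is eliminated: III beats it against every remaining row (S2: 7>5, S3: 6>3).
Among the remaining strategies, none is strictly dominated by another pure strategy of the same player, so the elimination stops.
Surviving strategies — Row: {S2, S3}; Column: {III, IV}.

S2, S3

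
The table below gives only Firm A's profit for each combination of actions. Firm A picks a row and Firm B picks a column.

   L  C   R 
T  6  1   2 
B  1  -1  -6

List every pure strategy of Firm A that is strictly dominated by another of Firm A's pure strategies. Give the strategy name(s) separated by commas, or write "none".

B

T: no other strategy beats it everywhere (B at L (6>1)).
B: dominated, since T does at least as well everywhere (L: 6>1, C: 1>-1, R: 2>-6).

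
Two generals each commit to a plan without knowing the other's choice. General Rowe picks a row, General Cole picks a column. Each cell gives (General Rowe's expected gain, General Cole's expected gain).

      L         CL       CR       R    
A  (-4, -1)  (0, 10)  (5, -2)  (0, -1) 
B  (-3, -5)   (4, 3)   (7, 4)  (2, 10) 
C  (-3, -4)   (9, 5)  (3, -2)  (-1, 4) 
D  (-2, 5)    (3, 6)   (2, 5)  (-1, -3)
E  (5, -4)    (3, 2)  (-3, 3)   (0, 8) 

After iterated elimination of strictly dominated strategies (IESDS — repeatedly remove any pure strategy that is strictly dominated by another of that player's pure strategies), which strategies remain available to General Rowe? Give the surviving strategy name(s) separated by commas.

General Rowe's strategy A is strictly dominated by B (L: -3>-4, CL: 4>0, CR: 7>5, R: 2>0) and is removed.
For General Cole, CL strictly dominates L on the remaining rows (B: 3>-5, C: 5>-4, D: 6>5, E: 2>-4); eliminate L.
General Rowe's strategy D is strictly dominated by B (CL: 4>3, CR: 7>2, R: 2>-1) and is removed.
For General Rowe, B strictly dominates E on the remaining columns (CL: 4>3, CR: 7>-3, R: 2>0); eliminate E.
For General Cole, R strictly dominates CR on the remaining rows (B: 10>4, C: 4>-2); eliminate CR.
Among the remaining strategies, none is strictly dominated by another pure strategy of the same player, so the elimination stops.
Surviving strategies — General Rowe: {B, C}; General Cole: {CL, R}.

B, C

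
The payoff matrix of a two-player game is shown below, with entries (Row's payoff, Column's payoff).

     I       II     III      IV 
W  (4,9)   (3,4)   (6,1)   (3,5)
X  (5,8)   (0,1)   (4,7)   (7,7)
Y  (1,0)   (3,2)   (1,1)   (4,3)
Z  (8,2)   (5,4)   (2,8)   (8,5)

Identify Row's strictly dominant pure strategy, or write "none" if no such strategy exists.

W fails to dominate X at I (4<5).
X fails to dominate W at II (0<3).
Y fails to dominate W at I (1<4).
Z fails to dominate W at III (2<6).
No single strategy dominates all the others.

none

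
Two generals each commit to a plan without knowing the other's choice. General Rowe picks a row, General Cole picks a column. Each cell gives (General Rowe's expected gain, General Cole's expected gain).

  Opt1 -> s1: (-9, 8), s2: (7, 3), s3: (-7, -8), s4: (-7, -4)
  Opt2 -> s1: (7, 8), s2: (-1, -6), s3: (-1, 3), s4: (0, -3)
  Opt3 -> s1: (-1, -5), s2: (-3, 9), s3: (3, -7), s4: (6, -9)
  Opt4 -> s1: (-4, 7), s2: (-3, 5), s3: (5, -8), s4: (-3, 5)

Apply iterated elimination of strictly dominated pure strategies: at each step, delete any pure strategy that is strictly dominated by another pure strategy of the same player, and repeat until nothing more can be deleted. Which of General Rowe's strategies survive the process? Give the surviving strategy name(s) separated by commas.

For General Cole, s1 strictly dominates s3 on the remaining rows (Opt1: 8>-8, Opt2: 8>3, Opt3: -5>-7, Opt4: 7>-8); eliminate s3.
For General Rowe, Opt2 strictly dominates Opt4 on the remaining columns (s1: 7>-4, s2: -1>-3, s4: 0>-3); eliminate Opt4.
General Cole's strategy s4 is strictly dominated by s1 (Opt1: 8>-4, Opt2: 8>-3, Opt3: -5>-9) and is removed.
For General Rowe, Opt2 strictly dominates Opt3 on the remaining columns (s1: 7>-1, s2: -1>-3); eliminate Opt3.
General Cole's strategy s2 is strictly dominated by s1 (Opt1: 8>3, Opt2: 8>-6) and is removed.
General Rowe's strategy Opt1 is strictly dominated by Opt2 (s1: 7>-9) and is removed.
Among the remaining strategies, none is strictly dominated by another pure strategy of the same player, so the elimination stops.
Surviving strategies — General Rowe: {Opt2}; General Cole: {s1}.

Opt2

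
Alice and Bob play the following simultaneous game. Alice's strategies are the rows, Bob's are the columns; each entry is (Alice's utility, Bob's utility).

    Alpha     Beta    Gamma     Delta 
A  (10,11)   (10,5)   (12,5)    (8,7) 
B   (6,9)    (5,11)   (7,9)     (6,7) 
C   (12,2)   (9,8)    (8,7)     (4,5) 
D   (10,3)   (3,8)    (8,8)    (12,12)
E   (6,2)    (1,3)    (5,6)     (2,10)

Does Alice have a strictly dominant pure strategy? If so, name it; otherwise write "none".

none

A fails to dominate C at Alpha (10<12).
B fails to dominate A at Alpha (6<10).
C fails to dominate A at Beta (9<10).
D fails to dominate A at Alpha (10=10).
E fails to dominate A at Alpha (6<10).
No single strategy dominates all the others.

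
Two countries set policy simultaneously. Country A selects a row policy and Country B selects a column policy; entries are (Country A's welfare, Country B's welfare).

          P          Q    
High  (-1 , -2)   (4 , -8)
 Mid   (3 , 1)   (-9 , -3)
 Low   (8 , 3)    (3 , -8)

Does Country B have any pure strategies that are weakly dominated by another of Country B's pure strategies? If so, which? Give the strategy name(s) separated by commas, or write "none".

Nothing dominates P: Q at High (-2>-8).
Q: dominated, since P does at least as well everywhere (High: -2>-8, Mid: 1>-3, Low: 3>-8).

Q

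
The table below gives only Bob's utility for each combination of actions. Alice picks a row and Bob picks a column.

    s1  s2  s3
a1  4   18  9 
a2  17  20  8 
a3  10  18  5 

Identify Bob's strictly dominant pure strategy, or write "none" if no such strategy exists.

s2

s2 vs s1: a1: 18>4, a2: 20>17, a3: 18>10.
s2 vs s3: a1: 18>9, a2: 20>8, a3: 18>5.
s2 strictly beats every other strategy against every opponent action, so it is strictly dominant.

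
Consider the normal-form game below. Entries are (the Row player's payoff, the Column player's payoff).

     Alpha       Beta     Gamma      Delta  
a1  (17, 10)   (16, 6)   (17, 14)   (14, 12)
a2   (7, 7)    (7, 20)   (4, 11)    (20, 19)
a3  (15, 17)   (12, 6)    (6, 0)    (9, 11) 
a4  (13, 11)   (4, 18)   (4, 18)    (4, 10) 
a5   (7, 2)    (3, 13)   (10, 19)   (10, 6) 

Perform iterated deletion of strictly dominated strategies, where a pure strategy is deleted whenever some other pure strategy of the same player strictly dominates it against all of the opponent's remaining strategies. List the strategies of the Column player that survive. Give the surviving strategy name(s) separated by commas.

Beta, Gamma, Delta

The Row player's strategy a3 is strictly dominated by a1 (Alpha: 17>15, Beta: 16>12, Gamma: 17>6, Delta: 14>9) and is removed.
Row a4 is eliminated: a1 beats it against every remaining column (Alpha: 17>13, Beta: 16>4, Gamma: 17>4, Delta: 14>4).
The Row player's strategy a5 is strictly dominated by a1 (Alpha: 17>7, Beta: 16>3, Gamma: 17>10, Delta: 14>10) and is removed.
The Column player's strategy Alpha is strictly dominated by Gamma (a1: 14>10, a2: 11>7) and is removed.
Among the remaining strategies, none is strictly dominated by another pure strategy of the same player, so the elimination stops.
Surviving strategies — the Row player: {a1, a2}; the Column player: {Beta, Gamma, Delta}.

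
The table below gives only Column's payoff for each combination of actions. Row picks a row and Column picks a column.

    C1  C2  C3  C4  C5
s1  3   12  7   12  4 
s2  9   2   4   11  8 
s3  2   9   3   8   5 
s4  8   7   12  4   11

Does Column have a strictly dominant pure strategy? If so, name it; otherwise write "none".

C1 fails to dominate C2 at s1 (3<12).
C2 fails to dominate C1 at s2 (2<9).
C3 fails to dominate C1 at s2 (4<9).
C4 fails to dominate C1 at s4 (4<8).
C5 fails to dominate C1 at s2 (8<9).
No single strategy dominates all the others.

none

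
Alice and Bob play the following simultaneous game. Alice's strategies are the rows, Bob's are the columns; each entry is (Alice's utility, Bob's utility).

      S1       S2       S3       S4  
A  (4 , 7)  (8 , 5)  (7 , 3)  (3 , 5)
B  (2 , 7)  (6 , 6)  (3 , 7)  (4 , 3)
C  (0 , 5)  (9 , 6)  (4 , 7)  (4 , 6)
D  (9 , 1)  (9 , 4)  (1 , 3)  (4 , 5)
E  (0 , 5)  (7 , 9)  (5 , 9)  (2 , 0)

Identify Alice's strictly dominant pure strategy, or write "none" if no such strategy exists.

none

A fails to dominate B at S4 (3<4).
B fails to dominate A at S1 (2<4).
C fails to dominate A at S1 (0<4).
D fails to dominate A at S3 (1<7).
E fails to dominate A at S1 (0<4).
No single strategy dominates all the others.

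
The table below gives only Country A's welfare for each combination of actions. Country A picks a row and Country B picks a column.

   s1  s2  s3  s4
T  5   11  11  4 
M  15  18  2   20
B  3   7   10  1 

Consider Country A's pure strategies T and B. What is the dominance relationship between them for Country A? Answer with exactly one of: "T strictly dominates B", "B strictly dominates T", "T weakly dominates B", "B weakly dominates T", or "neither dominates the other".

T strictly dominates B

Compare T to B across each choice by Country B: s1: 5>3, s2: 11>7, s3: 11>10, s4: 4>1.
T gives a strictly higher payoff against each choice by Country B, so T strictly dominates B.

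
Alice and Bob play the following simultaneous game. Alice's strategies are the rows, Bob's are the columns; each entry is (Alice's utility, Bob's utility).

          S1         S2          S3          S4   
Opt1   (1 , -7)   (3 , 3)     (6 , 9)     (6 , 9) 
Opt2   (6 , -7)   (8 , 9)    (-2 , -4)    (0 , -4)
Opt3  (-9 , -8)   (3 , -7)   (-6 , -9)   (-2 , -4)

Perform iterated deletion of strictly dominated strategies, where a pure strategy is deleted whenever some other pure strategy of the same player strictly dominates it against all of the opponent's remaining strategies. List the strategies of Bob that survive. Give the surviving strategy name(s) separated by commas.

For Alice, Opt2 strictly dominates Opt3 on the remaining columns (S1: 6>-9, S2: 8>3, S3: -2>-6, S4: 0>-2); eliminate Opt3.
Column S1 is eliminated: S2 beats it against every remaining row (Opt1: 3>-7, Opt2: 9>-7).
Among the remaining strategies, none is strictly dominated by another pure strategy of the same player, so the elimination stops.
Surviving strategies — Alice: {Opt1, Opt2}; Bob: {S2, S3, S4}.

S2, S3, S4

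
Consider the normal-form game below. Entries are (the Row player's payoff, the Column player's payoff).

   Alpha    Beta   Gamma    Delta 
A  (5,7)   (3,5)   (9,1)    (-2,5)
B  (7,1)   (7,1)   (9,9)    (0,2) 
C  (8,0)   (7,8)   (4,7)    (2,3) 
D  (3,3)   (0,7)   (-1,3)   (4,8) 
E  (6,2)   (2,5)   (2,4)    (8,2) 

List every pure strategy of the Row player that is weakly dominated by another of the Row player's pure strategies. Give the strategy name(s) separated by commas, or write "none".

A, D

B weakly dominates A — Alpha: 7>5, Beta: 7>3, Gamma: 9=9, Delta: 0>-2.
B: no other strategy beats it everywhere (A at Alpha (7>5); C at Gamma (9>4); D at Alpha (7>3); E at Alpha (7>6)).
C: no other strategy beats it everywhere (A at Alpha (8>5); B at Alpha (8>7); D at Alpha (8>3); E at Alpha (8>6)).
D is weakly dominated by E (Alpha: 6>3, Beta: 2>0, Gamma: 2>-1, Delta: 8>4).
Nothing dominates E: A at Alpha (6>5); B at Delta (8>0); C at Delta (8>2); D at Alpha (6>3).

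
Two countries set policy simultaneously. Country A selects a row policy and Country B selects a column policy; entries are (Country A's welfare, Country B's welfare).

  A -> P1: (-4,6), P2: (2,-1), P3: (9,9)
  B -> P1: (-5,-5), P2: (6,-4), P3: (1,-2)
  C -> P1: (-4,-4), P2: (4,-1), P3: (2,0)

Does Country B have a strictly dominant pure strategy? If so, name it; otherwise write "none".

P3

P3 vs P1: A: 9>6, B: -2>-5, C: 0>-4.
P3 vs P2: A: 9>-1, B: -2>-4, C: 0>-1.
P3 strictly beats every other strategy against every opponent action, so it is strictly dominant.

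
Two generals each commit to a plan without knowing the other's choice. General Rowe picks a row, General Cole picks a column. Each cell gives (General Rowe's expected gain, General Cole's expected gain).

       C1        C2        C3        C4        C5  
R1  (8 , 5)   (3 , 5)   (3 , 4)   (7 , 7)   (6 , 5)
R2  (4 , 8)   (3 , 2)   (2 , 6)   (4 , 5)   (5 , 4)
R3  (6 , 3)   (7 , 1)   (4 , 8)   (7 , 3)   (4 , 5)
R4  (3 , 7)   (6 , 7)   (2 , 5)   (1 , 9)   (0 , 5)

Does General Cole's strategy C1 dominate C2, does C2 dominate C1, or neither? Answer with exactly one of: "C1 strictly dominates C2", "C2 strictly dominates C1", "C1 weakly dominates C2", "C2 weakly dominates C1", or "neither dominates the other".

C1 weakly dominates C2

Compare C1 to C2 across each choice by General Rowe: R1: 5=5, R2: 8>2, R3: 3>1, R4: 7=7.
C1 is at least as good everywhere and strictly better somewhere (tied only at R1, R4), so C1 weakly but not strictly dominates C2.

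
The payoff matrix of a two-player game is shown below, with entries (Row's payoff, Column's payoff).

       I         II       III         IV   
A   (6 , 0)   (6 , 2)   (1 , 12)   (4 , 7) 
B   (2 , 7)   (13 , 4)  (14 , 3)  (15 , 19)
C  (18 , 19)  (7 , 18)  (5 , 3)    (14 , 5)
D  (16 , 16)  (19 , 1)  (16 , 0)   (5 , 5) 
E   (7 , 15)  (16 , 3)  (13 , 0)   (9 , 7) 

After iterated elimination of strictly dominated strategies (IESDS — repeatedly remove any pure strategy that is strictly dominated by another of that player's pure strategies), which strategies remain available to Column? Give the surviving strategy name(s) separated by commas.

For Row, C strictly dominates A on the remaining columns (I: 18>6, II: 7>6, III: 5>1, IV: 14>4); eliminate A.
Column's strategy II is strictly dominated by I (B: 7>4, C: 19>18, D: 16>1, E: 15>3) and is removed.
Column's strategy III is strictly dominated by I (B: 7>3, C: 19>3, D: 16>0, E: 15>0) and is removed.
For Row, C strictly dominates D on the remaining columns (I: 18>16, IV: 14>5); eliminate D.
For Row, C strictly dominates E on the remaining columns (I: 18>7, IV: 14>9); eliminate E.
Among the remaining strategies, none is strictly dominated by another pure strategy of the same player, so the elimination stops.
Surviving strategies — Row: {B, C}; Column: {I, IV}.

I, IV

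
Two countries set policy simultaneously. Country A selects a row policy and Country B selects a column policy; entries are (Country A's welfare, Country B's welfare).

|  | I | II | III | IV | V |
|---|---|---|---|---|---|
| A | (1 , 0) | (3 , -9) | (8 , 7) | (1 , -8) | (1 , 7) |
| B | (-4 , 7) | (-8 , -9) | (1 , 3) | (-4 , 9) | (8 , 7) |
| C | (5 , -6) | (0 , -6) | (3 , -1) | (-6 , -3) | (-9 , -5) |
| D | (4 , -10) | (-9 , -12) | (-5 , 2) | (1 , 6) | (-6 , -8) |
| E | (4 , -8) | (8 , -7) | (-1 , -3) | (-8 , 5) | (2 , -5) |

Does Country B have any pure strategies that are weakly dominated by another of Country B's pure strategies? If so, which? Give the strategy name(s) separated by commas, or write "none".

I: dominated, since V does at least as well everywhere (A: 7>0, B: 7=7, C: -5>-6, D: -8>-10, E: -5>-8).
III weakly dominates II — A: 7>-9, B: 3>-9, C: -1>-6, D: 2>-12, E: -3>-7.
III: no other strategy beats it everywhere (I at A (7>0); II at A (7>-9); IV at A (7>-8); V at C (-1>-5)).
IV is not dominated — it holds its own against I at B (9>7); II at A (-8>-9); III at B (9>3); V at B (9>7).
Nothing dominates V: I at A (7>0); II at A (7>-9); III at B (7>3); IV at A (7>-8).

I, II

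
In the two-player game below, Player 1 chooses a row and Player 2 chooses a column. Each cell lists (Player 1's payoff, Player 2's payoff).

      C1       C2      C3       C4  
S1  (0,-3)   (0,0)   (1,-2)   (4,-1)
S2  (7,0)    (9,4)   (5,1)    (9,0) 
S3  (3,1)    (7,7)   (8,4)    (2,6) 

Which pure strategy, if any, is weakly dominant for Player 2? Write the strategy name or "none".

C2

C2 vs C1: S1: 0>-3, S2: 4>0, S3: 7>1.
C2 vs C3: S1: 0>-2, S2: 4>1, S3: 7>4.
C2 vs C4: S1: 0>-1, S2: 4>0, S3: 7>6.
C2 is at least as good as every other strategy against every opponent action, so it is weakly dominant.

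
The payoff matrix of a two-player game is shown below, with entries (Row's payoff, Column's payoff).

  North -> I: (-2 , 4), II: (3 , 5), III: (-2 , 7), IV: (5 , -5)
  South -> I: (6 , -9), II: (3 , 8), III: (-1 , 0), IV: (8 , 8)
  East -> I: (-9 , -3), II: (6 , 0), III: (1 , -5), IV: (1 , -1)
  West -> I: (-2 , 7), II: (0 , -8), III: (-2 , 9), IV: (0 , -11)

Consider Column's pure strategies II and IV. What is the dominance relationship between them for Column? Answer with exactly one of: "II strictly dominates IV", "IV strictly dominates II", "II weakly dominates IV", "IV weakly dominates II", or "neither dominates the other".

II weakly dominates IV

II's payoffs vs IV's, by Row's action — North: 5>-5, South: 8=8, East: 0>-1, West: -8>-11.
II is at least as good everywhere and strictly better somewhere (tied only at South), so II weakly but not strictly dominates IV.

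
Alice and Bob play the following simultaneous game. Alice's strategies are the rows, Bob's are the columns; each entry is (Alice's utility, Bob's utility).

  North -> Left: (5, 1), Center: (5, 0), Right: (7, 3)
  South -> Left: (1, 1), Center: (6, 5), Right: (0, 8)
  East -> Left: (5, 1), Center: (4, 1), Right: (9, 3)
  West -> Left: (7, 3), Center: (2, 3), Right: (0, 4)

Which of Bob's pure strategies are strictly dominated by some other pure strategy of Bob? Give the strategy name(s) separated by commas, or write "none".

Left: dominated, since Right does at least as well everywhere (North: 3>1, South: 8>1, East: 3>1, West: 4>3).
Right strictly dominates Center — North: 3>0, South: 8>5, East: 3>1, West: 4>3.
Nothing dominates Right: Left at North (3>1); Center at North (3>0).

Left, Center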